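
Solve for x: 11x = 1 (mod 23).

Step 1: We need x such that 11 * x = 1 (mod 23).
Step 2: Using the extended Euclidean algorithm or trial:
  11 * 21 = 231 = 10 * 23 + 1.
Step 3: Since 231 mod 23 = 1, the inverse is x = 21.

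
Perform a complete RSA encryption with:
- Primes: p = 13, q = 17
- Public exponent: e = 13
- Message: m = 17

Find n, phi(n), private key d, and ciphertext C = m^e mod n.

Step 1: n = 13 * 17 = 221.
Step 2: phi(n) = (13-1)(17-1) = 12 * 16 = 192.
Step 3: Find d = 13^(-1) mod 192 = 133.
  Verify: 13 * 133 = 1729 = 1 (mod 192).
Step 4: C = 17^13 mod 221 = 17.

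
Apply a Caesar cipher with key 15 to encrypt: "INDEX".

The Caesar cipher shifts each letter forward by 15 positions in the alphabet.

Step 1: For each letter, shift forward by 15 positions (mod 26).
  I (position 8) -> position (8+15) mod 26 = 23 -> X
  N (position 13) -> position (13+15) mod 26 = 2 -> C
  D (position 3) -> position (3+15) mod 26 = 18 -> S
  E (position 4) -> position (4+15) mod 26 = 19 -> T
  X (position 23) -> position (23+15) mod 26 = 12 -> M
Result: XCSTM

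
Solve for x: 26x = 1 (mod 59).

Step 1: We need x such that 26 * x = 1 (mod 59).
Step 2: Using the extended Euclidean algorithm or trial:
  26 * 25 = 650 = 11 * 59 + 1.
Step 3: Since 650 mod 59 = 1, the inverse is x = 25.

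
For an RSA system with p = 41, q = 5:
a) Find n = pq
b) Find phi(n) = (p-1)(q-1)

Step 1: n = p * q = 41 * 5 = 205.
Step 2: phi(n) = (p-1)(q-1) = 40 * 4 = 160.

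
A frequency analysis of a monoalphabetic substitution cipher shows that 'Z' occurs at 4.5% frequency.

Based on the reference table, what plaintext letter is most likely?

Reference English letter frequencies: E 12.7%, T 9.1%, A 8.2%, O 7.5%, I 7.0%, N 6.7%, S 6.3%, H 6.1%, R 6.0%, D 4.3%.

Step 1: The observed frequency is 4.5%.
Step 2: Compare with English frequencies:
  E: 12.7% (difference: 8.2%)
  T: 9.1% (difference: 4.6%)
  A: 8.2% (difference: 3.7%)
  O: 7.5% (difference: 3.0%)
  I: 7.0% (difference: 2.5%)
  N: 6.7% (difference: 2.2%)
  S: 6.3% (difference: 1.8%)
  H: 6.1% (difference: 1.6%)
  R: 6.0% (difference: 1.5%)
  D: 4.3% (difference: 0.2%) <-- closest
Step 3: 'Z' most likely represents 'D' (frequency 4.3%).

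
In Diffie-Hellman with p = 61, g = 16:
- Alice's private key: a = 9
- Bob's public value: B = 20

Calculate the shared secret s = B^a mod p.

Step 1: s = B^a mod p = 20^9 mod 61.
  20^1 mod 61 = 20
  20^2 mod 61 = (20 * 20) mod 61 = 34
  20^3 mod 61 = (34 * 20) mod 61 = 9
  20^4 mod 61 = (9 * 20) mod 61 = 58
  20^5 mod 61 = (58 * 20) mod 61 = 1
  20^6 mod 61 = (1 * 20) mod 61 = 20
  20^7 mod 61 = (20 * 20) mod 61 = 34
  20^8 mod 61 = (34 * 20) mod 61 = 9
  20^9 mod 61 = (9 * 20) mod 61 = 58
Result: shared secret = 58.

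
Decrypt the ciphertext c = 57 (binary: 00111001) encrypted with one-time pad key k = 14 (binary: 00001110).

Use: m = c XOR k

Step 1: XOR ciphertext with key:
  Ciphertext: 00111001
  Key:        00001110
  XOR:        00110111
Step 2: Plaintext = 00110111 = 55 in decimal.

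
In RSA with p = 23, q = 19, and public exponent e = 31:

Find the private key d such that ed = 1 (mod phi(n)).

Step 1: n = 23 * 19 = 437.
Step 2: phi(n) = 22 * 18 = 396.
Step 3: Find d such that 31 * d = 1 (mod 396).
Step 4: d = 31^(-1) mod 396 = 115.
Verification: 31 * 115 = 3565 = 9 * 396 + 1.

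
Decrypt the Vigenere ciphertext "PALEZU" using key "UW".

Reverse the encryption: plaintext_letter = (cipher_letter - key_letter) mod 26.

Step 1: Extend key: UWUWUW
Step 2: Decrypt each letter (c - k) mod 26:
  P(15) - U(20) = (15-20) mod 26 = 21 = V
  A(0) - W(22) = (0-22) mod 26 = 4 = E
  L(11) - U(20) = (11-20) mod 26 = 17 = R
  E(4) - W(22) = (4-22) mod 26 = 8 = I
  Z(25) - U(20) = (25-20) mod 26 = 5 = F
  U(20) - W(22) = (20-22) mod 26 = 24 = Y
Plaintext: VERIFY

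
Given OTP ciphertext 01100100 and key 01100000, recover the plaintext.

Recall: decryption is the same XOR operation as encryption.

Step 1: XOR ciphertext with key:
  Ciphertext: 01100100
  Key:        01100000
  XOR:        00000100
Step 2: Plaintext = 00000100 = 4 in decimal.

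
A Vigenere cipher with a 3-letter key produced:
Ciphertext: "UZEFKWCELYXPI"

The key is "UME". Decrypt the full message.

Step 1: Key 'UME' has length 3. Extended key: UMEUMEUMEUMEU
Step 2: Decrypt each position:
  U(20) - U(20) = 0 = A
  Z(25) - M(12) = 13 = N
  E(4) - E(4) = 0 = A
  F(5) - U(20) = 11 = L
  K(10) - M(12) = 24 = Y
  W(22) - E(4) = 18 = S
  C(2) - U(20) = 8 = I
  E(4) - M(12) = 18 = S
  L(11) - E(4) = 7 = H
  Y(24) - U(20) = 4 = E
  X(23) - M(12) = 11 = L
  P(15) - E(4) = 11 = L
  I(8) - U(20) = 14 = O
Plaintext: ANALYSISHELLO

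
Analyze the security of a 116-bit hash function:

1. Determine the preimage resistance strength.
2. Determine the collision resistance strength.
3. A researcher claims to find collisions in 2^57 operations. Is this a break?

Step 1: Preimage resistance requires brute-force of 2^116 operations.
Step 2: Collision resistance (birthday bound) = 2^(116/2) = 2^58.
Step 3: The claimed attack costs 2^57 operations.
Step 4: Since 2^57 < 2^58, the claimed attack beats the generic birthday bound, so collision resistance is broken.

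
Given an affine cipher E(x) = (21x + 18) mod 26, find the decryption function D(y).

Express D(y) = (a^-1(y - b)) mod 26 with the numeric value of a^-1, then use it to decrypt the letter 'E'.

Step 1: Find a^-1, the modular inverse of 21 mod 26.
Step 2: We need 21 * a^-1 = 1 (mod 26).
Step 3: 21 * 5 = 105 = 4 * 26 + 1, so a^-1 = 5.
Step 4: D(y) = 5(y - 18) mod 26.
Step 5: Apply to 'E' (y = 4): D(4) = 5 * (4 - 18) mod 26 = 5 * -14 mod 26 = 8 -> 'I'.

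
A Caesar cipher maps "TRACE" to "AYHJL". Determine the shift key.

Step 1: Compare first letters: T (position 19) -> A (position 0).
Step 2: Shift = (0 - 19) mod 26 = 7.
The shift value is 7.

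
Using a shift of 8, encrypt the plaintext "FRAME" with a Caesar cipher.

Step 1: For each letter, shift forward by 8 positions (mod 26).
  F (position 5) -> position (5+8) mod 26 = 13 -> N
  R (position 17) -> position (17+8) mod 26 = 25 -> Z
  A (position 0) -> position (0+8) mod 26 = 8 -> I
  M (position 12) -> position (12+8) mod 26 = 20 -> U
  E (position 4) -> position (4+8) mod 26 = 12 -> M
Result: NZIUM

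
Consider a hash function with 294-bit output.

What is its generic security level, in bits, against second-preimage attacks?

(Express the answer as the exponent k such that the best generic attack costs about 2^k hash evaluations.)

Step 1: The hash has a 294-bit output.
Step 2: Second-preimage resistance means: given a specific input x, it should be infeasible to find a different y with h(y) = h(x).
With a 294-bit output, a generic search for a second preimage costs about 2^294 evaluations (each trial matches the fixed target with probability 2^-294).
Step 3: Security level = 294 bits.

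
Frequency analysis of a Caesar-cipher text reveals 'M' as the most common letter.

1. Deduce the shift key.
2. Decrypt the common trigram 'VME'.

Step 1: In English, 'E' is the most frequent letter (12.7%).
Step 2: The most frequent ciphertext letter is 'M' (position 12).
Step 3: Shift = (12 - 4) mod 26 = 8.
Step 4: Decrypt 'VME' by shifting back 8:
  V -> N
  M -> E
  E -> W
Step 5: 'VME' decrypts to 'NEW'.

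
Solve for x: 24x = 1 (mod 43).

Step 1: We need x such that 24 * x = 1 (mod 43).
Step 2: Using the extended Euclidean algorithm or trial:
  24 * 9 = 216 = 5 * 43 + 1.
Step 3: Since 216 mod 43 = 1, the inverse is x = 9.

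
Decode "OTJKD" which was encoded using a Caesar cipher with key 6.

Step 1: Reverse the shift by subtracting 6 from each letter position.
  O (position 14) -> position (14-6) mod 26 = 8 -> I
  T (position 19) -> position (19-6) mod 26 = 13 -> N
  J (position 9) -> position (9-6) mod 26 = 3 -> D
  K (position 10) -> position (10-6) mod 26 = 4 -> E
  D (position 3) -> position (3-6) mod 26 = 23 -> X
Decrypted message: INDEX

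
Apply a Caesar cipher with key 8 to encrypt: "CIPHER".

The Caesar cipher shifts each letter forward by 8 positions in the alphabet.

Step 1: For each letter, shift forward by 8 positions (mod 26).
  C (position 2) -> position (2+8) mod 26 = 10 -> K
  I (position 8) -> position (8+8) mod 26 = 16 -> Q
  P (position 15) -> position (15+8) mod 26 = 23 -> X
  H (position 7) -> position (7+8) mod 26 = 15 -> P
  E (position 4) -> position (4+8) mod 26 = 12 -> M
  R (position 17) -> position (17+8) mod 26 = 25 -> Z
Result: KQXPMZ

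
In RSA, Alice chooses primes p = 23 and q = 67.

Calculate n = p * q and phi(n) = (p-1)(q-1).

Step 1: n = p * q = 23 * 67 = 1541.
Step 2: phi(n) = (p-1)(q-1) = 22 * 66 = 1452.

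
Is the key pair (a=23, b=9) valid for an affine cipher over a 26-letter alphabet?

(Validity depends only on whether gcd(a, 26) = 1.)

Step 1: Compute gcd(23, 26).
Step 2: gcd(23, 26) = 1.
Since gcd = 1, 23 is coprime with 26, so it is a valid key.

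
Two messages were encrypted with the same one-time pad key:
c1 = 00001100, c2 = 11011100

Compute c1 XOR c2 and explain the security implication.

Step 1: c1 XOR c2 = (m1 XOR k) XOR (m2 XOR k).
Step 2: By XOR associativity/commutativity: = m1 XOR m2 XOR k XOR k = m1 XOR m2.
Step 3: 00001100 XOR 11011100 = 11010000 = 208.
Step 4: The key cancels out! An attacker learns m1 XOR m2 = 208, revealing the relationship between plaintexts.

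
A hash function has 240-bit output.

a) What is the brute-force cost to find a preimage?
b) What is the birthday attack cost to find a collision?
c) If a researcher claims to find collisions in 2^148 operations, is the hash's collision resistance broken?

Step 1: Preimage resistance requires brute-force of 2^240 operations.
Step 2: Collision resistance (birthday bound) = 2^(240/2) = 2^120.
Step 3: The claimed attack costs 2^148 operations.
Step 4: Since 2^148 >= 2^120, the claimed attack is no faster than the generic birthday attack, so this does not break collision resistance.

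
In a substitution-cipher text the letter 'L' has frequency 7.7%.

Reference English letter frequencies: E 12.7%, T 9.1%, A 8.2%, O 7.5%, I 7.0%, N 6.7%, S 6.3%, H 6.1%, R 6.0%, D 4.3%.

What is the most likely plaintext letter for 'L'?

Step 1: The observed frequency is 7.7%.
Step 2: Compare with English frequencies:
  E: 12.7% (difference: 5.0%)
  T: 9.1% (difference: 1.4%)
  A: 8.2% (difference: 0.5%)
  O: 7.5% (difference: 0.2%) <-- closest
  I: 7.0% (difference: 0.7%)
  N: 6.7% (difference: 1.0%)
  S: 6.3% (difference: 1.4%)
  H: 6.1% (difference: 1.6%)
  R: 6.0% (difference: 1.7%)
  D: 4.3% (difference: 3.4%)
Step 3: 'L' most likely represents 'O' (frequency 7.5%).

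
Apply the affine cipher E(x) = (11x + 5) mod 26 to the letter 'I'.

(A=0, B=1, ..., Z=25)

Step 1: Convert 'I' to number: x = 8.
Step 2: E(8) = (11 * 8 + 5) mod 26 = 93 mod 26 = 15.
Step 3: Convert 15 back to letter: P.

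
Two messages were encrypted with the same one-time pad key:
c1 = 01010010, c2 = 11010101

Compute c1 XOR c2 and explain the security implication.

Step 1: c1 XOR c2 = (m1 XOR k) XOR (m2 XOR k).
Step 2: By XOR associativity/commutativity: = m1 XOR m2 XOR k XOR k = m1 XOR m2.
Step 3: 01010010 XOR 11010101 = 10000111 = 135.
Step 4: The key cancels out! An attacker learns m1 XOR m2 = 135, revealing the relationship between plaintexts.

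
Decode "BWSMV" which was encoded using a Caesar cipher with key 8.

Step 1: Reverse the shift by subtracting 8 from each letter position.
  B (position 1) -> position (1-8) mod 26 = 19 -> T
  W (position 22) -> position (22-8) mod 26 = 14 -> O
  S (position 18) -> position (18-8) mod 26 = 10 -> K
  M (position 12) -> position (12-8) mod 26 = 4 -> E
  V (position 21) -> position (21-8) mod 26 = 13 -> N
Decrypted message: TOKEN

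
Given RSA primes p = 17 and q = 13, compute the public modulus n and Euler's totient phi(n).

Step 1: n = p * q = 17 * 13 = 221.
Step 2: phi(n) = (p-1)(q-1) = 16 * 12 = 192.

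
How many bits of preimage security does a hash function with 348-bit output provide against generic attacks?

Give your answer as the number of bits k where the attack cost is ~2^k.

Step 1: The hash has a 348-bit output.
Step 2: Preimage resistance means: given a digest h(x), it should be infeasible to find any input that hashes to it.
With a 348-bit output there are 2^348 possible digests, so a generic brute-force preimage search costs about 2^348 evaluations.
Step 3: Security level = 348 bits.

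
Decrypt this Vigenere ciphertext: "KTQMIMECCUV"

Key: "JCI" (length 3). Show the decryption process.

Step 1: Key 'JCI' has length 3. Extended key: JCIJCIJCIJC
Step 2: Decrypt each position:
  K(10) - J(9) = 1 = B
  T(19) - C(2) = 17 = R
  Q(16) - I(8) = 8 = I
  M(12) - J(9) = 3 = D
  I(8) - C(2) = 6 = G
  M(12) - I(8) = 4 = E
  E(4) - J(9) = 21 = V
  C(2) - C(2) = 0 = A
  C(2) - I(8) = 20 = U
  U(20) - J(9) = 11 = L
  V(21) - C(2) = 19 = T
Plaintext: BRIDGEVAULT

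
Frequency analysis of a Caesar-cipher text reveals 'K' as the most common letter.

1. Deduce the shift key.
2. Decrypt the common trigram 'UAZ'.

Step 1: In English, 'E' is the most frequent letter (12.7%).
Step 2: The most frequent ciphertext letter is 'K' (position 10).
Step 3: Shift = (10 - 4) mod 26 = 6.
Step 4: Decrypt 'UAZ' by shifting back 6:
  U -> O
  A -> U
  Z -> T
Step 5: 'UAZ' decrypts to 'OUT'.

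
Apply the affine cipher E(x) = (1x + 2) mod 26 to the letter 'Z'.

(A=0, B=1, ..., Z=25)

Step 1: Convert 'Z' to number: x = 25.
Step 2: E(25) = (1 * 25 + 2) mod 26 = 27 mod 26 = 1.
Step 3: Convert 1 back to letter: B.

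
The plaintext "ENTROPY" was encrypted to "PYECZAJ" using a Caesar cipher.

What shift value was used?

Step 1: Compare first letters: E (position 4) -> P (position 15).
Step 2: Shift = (15 - 4) mod 26 = 11.
The shift value is 11.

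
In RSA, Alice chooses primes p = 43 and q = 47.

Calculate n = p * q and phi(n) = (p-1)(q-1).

Step 1: n = p * q = 43 * 47 = 2021.
Step 2: phi(n) = (p-1)(q-1) = 42 * 46 = 1932.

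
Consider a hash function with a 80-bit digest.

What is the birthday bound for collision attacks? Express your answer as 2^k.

Step 1: The birthday paradox gives collision probability ~50% after sqrt(2^n) = 2^(n/2) hashes.
Step 2: For 80-bit output: 2^(80/2) = 2^40.
Step 3: Approximately 2^40 hash computations needed.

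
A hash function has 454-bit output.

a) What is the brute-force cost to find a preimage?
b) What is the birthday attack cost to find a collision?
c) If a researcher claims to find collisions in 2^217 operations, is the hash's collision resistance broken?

Step 1: Preimage resistance requires brute-force of 2^454 operations.
Step 2: Collision resistance (birthday bound) = 2^(454/2) = 2^227.
Step 3: The claimed attack costs 2^217 operations.
Step 4: Since 2^217 < 2^227, the claimed attack beats the generic birthday bound, so collision resistance is broken.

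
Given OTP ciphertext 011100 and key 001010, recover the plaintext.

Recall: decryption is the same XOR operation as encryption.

Step 1: XOR ciphertext with key:
  Ciphertext: 011100
  Key:        001010
  XOR:        010110
Step 2: Plaintext = 010110 = 22 in decimal.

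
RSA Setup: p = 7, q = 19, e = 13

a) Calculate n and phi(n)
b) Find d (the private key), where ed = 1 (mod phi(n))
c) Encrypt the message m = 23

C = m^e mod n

Step 1: n = 7 * 19 = 133.
Step 2: phi(n) = (7-1)(19-1) = 6 * 18 = 108.
Step 3: Find d = 13^(-1) mod 108 = 25.
  Verify: 13 * 25 = 325 = 1 (mod 108).
Step 4: C = 23^13 mod 133 = 9.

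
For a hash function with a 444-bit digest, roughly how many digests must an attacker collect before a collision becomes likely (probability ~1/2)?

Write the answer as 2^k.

Step 1: The birthday paradox gives collision probability ~50% after sqrt(2^n) = 2^(n/2) hashes.
Step 2: For 444-bit output: 2^(444/2) = 2^222.
Step 3: Approximately 2^222 hash computations needed.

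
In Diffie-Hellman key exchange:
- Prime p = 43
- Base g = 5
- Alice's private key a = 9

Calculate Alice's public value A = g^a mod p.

Step 1: A = g^a mod p = 5^9 mod 43.
  5^1 mod 43 = 5
  5^2 mod 43 = (5 * 5) mod 43 = 25
  5^3 mod 43 = (25 * 5) mod 43 = 39
  5^4 mod 43 = (39 * 5) mod 43 = 23
  5^5 mod 43 = (23 * 5) mod 43 = 29
  5^6 mod 43 = (29 * 5) mod 43 = 16
  5^7 mod 43 = (16 * 5) mod 43 = 37
  5^8 mod 43 = (37 * 5) mod 43 = 13
  5^9 mod 43 = (13 * 5) mod 43 = 22
Result: A = 22.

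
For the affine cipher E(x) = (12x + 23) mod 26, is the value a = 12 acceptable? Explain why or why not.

Step 1: Compute gcd(12, 26).
Step 2: gcd(12, 26) = 2.
Since gcd = 2 != 1, 12 shares a common factor with 26, so it cannot be used.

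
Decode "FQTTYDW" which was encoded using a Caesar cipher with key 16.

Step 1: Reverse the shift by subtracting 16 from each letter position.
  F (position 5) -> position (5-16) mod 26 = 15 -> P
  Q (position 16) -> position (16-16) mod 26 = 0 -> A
  T (position 19) -> position (19-16) mod 26 = 3 -> D
  T (position 19) -> position (19-16) mod 26 = 3 -> D
  Y (position 24) -> position (24-16) mod 26 = 8 -> I
  D (position 3) -> position (3-16) mod 26 = 13 -> N
  W (position 22) -> position (22-16) mod 26 = 6 -> G
Decrypted message: PADDING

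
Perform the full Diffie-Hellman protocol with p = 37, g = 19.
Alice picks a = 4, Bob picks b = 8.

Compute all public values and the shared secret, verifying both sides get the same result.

Step 1: A = g^a mod p = 19^4 mod 37 = 7.
Step 2: B = g^b mod p = 19^8 mod 37 = 12.
Step 3: Alice computes s = B^a mod p = 12^4 mod 37 = 16.
Step 4: Bob computes s = A^b mod p = 7^8 mod 37 = 16.
Both sides agree: shared secret = 16.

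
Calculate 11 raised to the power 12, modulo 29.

Step 1: Compute 11^12 mod 29 step by step, reducing modulo 29 at each step.
  11^1 mod 29 = 11
  11^2 mod 29 = (11 * 11) mod 29 = 5
  11^3 mod 29 = (5 * 11) mod 29 = 26
  11^4 mod 29 = (26 * 11) mod 29 = 25
  11^5 mod 29 = (25 * 11) mod 29 = 14
  11^6 mod 29 = (14 * 11) mod 29 = 9
  11^7 mod 29 = (9 * 11) mod 29 = 12
  11^8 mod 29 = (12 * 11) mod 29 = 16
  11^9 mod 29 = (16 * 11) mod 29 = 2
  11^10 mod 29 = (2 * 11) mod 29 = 22
  11^11 mod 29 = (22 * 11) mod 29 = 10
  11^12 mod 29 = (10 * 11) mod 29 = 23
Step 2: Result = 23.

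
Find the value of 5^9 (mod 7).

Step 1: Compute 5^9 mod 7 step by step, reducing modulo 7 at each step.
  5^1 mod 7 = 5
  5^2 mod 7 = (5 * 5) mod 7 = 4
  5^3 mod 7 = (4 * 5) mod 7 = 6
  5^4 mod 7 = (6 * 5) mod 7 = 2
  5^5 mod 7 = (2 * 5) mod 7 = 3
  5^6 mod 7 = (3 * 5) mod 7 = 1
  5^7 mod 7 = (1 * 5) mod 7 = 5
  5^8 mod 7 = (5 * 5) mod 7 = 4
  5^9 mod 7 = (4 * 5) mod 7 = 6
Step 2: Result = 6.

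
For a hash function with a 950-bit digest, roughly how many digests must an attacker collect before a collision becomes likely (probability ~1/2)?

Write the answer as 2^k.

Step 1: The birthday paradox gives collision probability ~50% after sqrt(2^n) = 2^(n/2) hashes.
Step 2: For 950-bit output: 2^(950/2) = 2^475.
Step 3: Approximately 2^475 hash computations needed.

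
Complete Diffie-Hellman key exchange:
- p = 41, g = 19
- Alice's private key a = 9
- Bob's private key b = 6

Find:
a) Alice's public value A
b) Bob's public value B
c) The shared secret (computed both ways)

Step 1: A = g^a mod p = 19^9 mod 41 = 6.
Step 2: B = g^b mod p = 19^6 mod 41 = 21.
Step 3: Alice computes s = B^a mod p = 21^9 mod 41 = 39.
Step 4: Bob computes s = A^b mod p = 6^6 mod 41 = 39.
Both sides agree: shared secret = 39.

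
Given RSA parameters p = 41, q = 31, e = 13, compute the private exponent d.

Step 1: n = 41 * 31 = 1271.
Step 2: phi(n) = 40 * 30 = 1200.
Step 3: Find d such that 13 * d = 1 (mod 1200).
Step 4: d = 13^(-1) mod 1200 = 277.
Verification: 13 * 277 = 3601 = 3 * 1200 + 1.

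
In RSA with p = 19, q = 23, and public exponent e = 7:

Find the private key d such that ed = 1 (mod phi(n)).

Step 1: n = 19 * 23 = 437.
Step 2: phi(n) = 18 * 22 = 396.
Step 3: Find d such that 7 * d = 1 (mod 396).
Step 4: d = 7^(-1) mod 396 = 283.
Verification: 7 * 283 = 1981 = 5 * 396 + 1.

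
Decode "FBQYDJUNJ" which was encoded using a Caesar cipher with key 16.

Step 1: Reverse the shift by subtracting 16 from each letter position.
  F (position 5) -> position (5-16) mod 26 = 15 -> P
  B (position 1) -> position (1-16) mod 26 = 11 -> L
  Q (position 16) -> position (16-16) mod 26 = 0 -> A
  Y (position 24) -> position (24-16) mod 26 = 8 -> I
  D (position 3) -> position (3-16) mod 26 = 13 -> N
  J (position 9) -> position (9-16) mod 26 = 19 -> T
  U (position 20) -> position (20-16) mod 26 = 4 -> E
  N (position 13) -> position (13-16) mod 26 = 23 -> X
  J (position 9) -> position (9-16) mod 26 = 19 -> T
Decrypted message: PLAINTEXT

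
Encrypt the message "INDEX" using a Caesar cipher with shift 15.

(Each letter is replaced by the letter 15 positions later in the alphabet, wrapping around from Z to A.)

Step 1: For each letter, shift forward by 15 positions (mod 26).
  I (position 8) -> position (8+15) mod 26 = 23 -> X
  N (position 13) -> position (13+15) mod 26 = 2 -> C
  D (position 3) -> position (3+15) mod 26 = 18 -> S
  E (position 4) -> position (4+15) mod 26 = 19 -> T
  X (position 23) -> position (23+15) mod 26 = 12 -> M
Result: XCSTM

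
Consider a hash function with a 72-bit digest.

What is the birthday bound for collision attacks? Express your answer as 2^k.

Step 1: The birthday paradox gives collision probability ~50% after sqrt(2^n) = 2^(n/2) hashes.
Step 2: For 72-bit output: 2^(72/2) = 2^36.
Step 3: Approximately 2^36 hash computations needed.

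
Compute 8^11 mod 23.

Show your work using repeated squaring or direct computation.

Step 1: Compute 8^11 mod 23 step by step, reducing modulo 23 at each step.
  8^1 mod 23 = 8
  8^2 mod 23 = (8 * 8) mod 23 = 18
  8^3 mod 23 = (18 * 8) mod 23 = 6
  8^4 mod 23 = (6 * 8) mod 23 = 2
  8^5 mod 23 = (2 * 8) mod 23 = 16
  8^6 mod 23 = (16 * 8) mod 23 = 13
  8^7 mod 23 = (13 * 8) mod 23 = 12
  8^8 mod 23 = (12 * 8) mod 23 = 4
  8^9 mod 23 = (4 * 8) mod 23 = 9
  8^10 mod 23 = (9 * 8) mod 23 = 3
  8^11 mod 23 = (3 * 8) mod 23 = 1
Step 2: Result = 1.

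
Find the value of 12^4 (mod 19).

Step 1: Compute 12^4 mod 19 step by step, reducing modulo 19 at each step.
  12^1 mod 19 = 12
  12^2 mod 19 = (12 * 12) mod 19 = 11
  12^3 mod 19 = (11 * 12) mod 19 = 18
  12^4 mod 19 = (18 * 12) mod 19 = 7
Step 2: Result = 7.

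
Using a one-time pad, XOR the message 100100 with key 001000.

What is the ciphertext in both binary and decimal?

Step 1: Write out the XOR operation bit by bit:
  Message: 100100
  Key:     001000
  XOR:     101100
Step 2: Convert to decimal: 101100 = 44.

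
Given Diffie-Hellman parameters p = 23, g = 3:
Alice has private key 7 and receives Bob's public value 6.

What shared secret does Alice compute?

Step 1: s = B^a mod p = 6^7 mod 23.
  6^1 mod 23 = 6
  6^2 mod 23 = (6 * 6) mod 23 = 13
  6^3 mod 23 = (13 * 6) mod 23 = 9
  6^4 mod 23 = (9 * 6) mod 23 = 8
  6^5 mod 23 = (8 * 6) mod 23 = 2
  6^6 mod 23 = (2 * 6) mod 23 = 12
  6^7 mod 23 = (12 * 6) mod 23 = 3
Result: shared secret = 3.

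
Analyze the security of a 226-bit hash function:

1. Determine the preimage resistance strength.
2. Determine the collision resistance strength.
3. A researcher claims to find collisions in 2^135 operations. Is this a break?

Step 1: Preimage resistance requires brute-force of 2^226 operations.
Step 2: Collision resistance (birthday bound) = 2^(226/2) = 2^113.
Step 3: The claimed attack costs 2^135 operations.
Step 4: Since 2^135 >= 2^113, the claimed attack is no faster than the generic birthday attack, so this does not break collision resistance.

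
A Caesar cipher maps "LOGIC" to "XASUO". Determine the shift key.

Step 1: Compare first letters: L (position 11) -> X (position 23).
Step 2: Shift = (23 - 11) mod 26 = 12.
The shift value is 12.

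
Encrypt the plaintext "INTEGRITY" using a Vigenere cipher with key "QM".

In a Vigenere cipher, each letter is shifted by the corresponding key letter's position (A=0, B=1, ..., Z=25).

Step 1: Repeat key to match plaintext length:
  Plaintext: INTEGRITY
  Key:       QMQMQMQMQ
Step 2: Encrypt each letter:
  I(8) + Q(16) = (8+16) mod 26 = 24 = Y
  N(13) + M(12) = (13+12) mod 26 = 25 = Z
  T(19) + Q(16) = (19+16) mod 26 = 9 = J
  E(4) + M(12) = (4+12) mod 26 = 16 = Q
  G(6) + Q(16) = (6+16) mod 26 = 22 = W
  R(17) + M(12) = (17+12) mod 26 = 3 = D
  I(8) + Q(16) = (8+16) mod 26 = 24 = Y
  T(19) + M(12) = (19+12) mod 26 = 5 = F
  Y(24) + Q(16) = (24+16) mod 26 = 14 = O
Ciphertext: YZJQWDYFO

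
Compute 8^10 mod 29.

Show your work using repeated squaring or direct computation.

Step 1: Compute 8^10 mod 29 step by step, reducing modulo 29 at each step.
  8^1 mod 29 = 8
  8^2 mod 29 = (8 * 8) mod 29 = 6
  8^3 mod 29 = (6 * 8) mod 29 = 19
  8^4 mod 29 = (19 * 8) mod 29 = 7
  8^5 mod 29 = (7 * 8) mod 29 = 27
  8^6 mod 29 = (27 * 8) mod 29 = 13
  8^7 mod 29 = (13 * 8) mod 29 = 17
  8^8 mod 29 = (17 * 8) mod 29 = 20
  8^9 mod 29 = (20 * 8) mod 29 = 15
  8^10 mod 29 = (15 * 8) mod 29 = 4
Step 2: Result = 4.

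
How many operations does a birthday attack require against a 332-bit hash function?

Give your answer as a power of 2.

Step 1: The birthday paradox gives collision probability ~50% after sqrt(2^n) = 2^(n/2) hashes.
Step 2: For 332-bit output: 2^(332/2) = 2^166.
Step 3: Approximately 2^166 hash computations needed.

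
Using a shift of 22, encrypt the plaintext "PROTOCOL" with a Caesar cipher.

Step 1: For each letter, shift forward by 22 positions (mod 26).
  P (position 15) -> position (15+22) mod 26 = 11 -> L
  R (position 17) -> position (17+22) mod 26 = 13 -> N
  O (position 14) -> position (14+22) mod 26 = 10 -> K
  T (position 19) -> position (19+22) mod 26 = 15 -> P
  O (position 14) -> position (14+22) mod 26 = 10 -> K
  C (position 2) -> position (2+22) mod 26 = 24 -> Y
  O (position 14) -> position (14+22) mod 26 = 10 -> K
  L (position 11) -> position (11+22) mod 26 = 7 -> H
Result: LNKPKYKH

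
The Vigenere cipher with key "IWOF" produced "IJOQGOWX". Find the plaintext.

Step 1: Extend key: IWOFIWOF
Step 2: Decrypt each letter (c - k) mod 26:
  I(8) - I(8) = (8-8) mod 26 = 0 = A
  J(9) - W(22) = (9-22) mod 26 = 13 = N
  O(14) - O(14) = (14-14) mod 26 = 0 = A
  Q(16) - F(5) = (16-5) mod 26 = 11 = L
  G(6) - I(8) = (6-8) mod 26 = 24 = Y
  O(14) - W(22) = (14-22) mod 26 = 18 = S
  W(22) - O(14) = (22-14) mod 26 = 8 = I
  X(23) - F(5) = (23-5) mod 26 = 18 = S
Plaintext: ANALYSIS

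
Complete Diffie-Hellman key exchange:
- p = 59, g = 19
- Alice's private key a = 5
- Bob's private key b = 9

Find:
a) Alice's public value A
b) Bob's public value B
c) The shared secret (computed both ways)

Step 1: A = g^a mod p = 19^5 mod 59 = 46.
Step 2: B = g^b mod p = 19^9 mod 59 = 12.
Step 3: Alice computes s = B^a mod p = 12^5 mod 59 = 29.
Step 4: Bob computes s = A^b mod p = 46^9 mod 59 = 29.
Both sides agree: shared secret = 29.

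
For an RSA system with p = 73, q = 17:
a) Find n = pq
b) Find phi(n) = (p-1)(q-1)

Step 1: n = p * q = 73 * 17 = 1241.
Step 2: phi(n) = (p-1)(q-1) = 72 * 16 = 1152.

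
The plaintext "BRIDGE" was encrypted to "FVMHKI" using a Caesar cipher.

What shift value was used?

Step 1: Compare first letters: B (position 1) -> F (position 5).
Step 2: Shift = (5 - 1) mod 26 = 4.
The shift value is 4.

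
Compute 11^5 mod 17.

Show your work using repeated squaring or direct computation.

Step 1: Compute 11^5 mod 17 step by step, reducing modulo 17 at each step.
  11^1 mod 17 = 11
  11^2 mod 17 = (11 * 11) mod 17 = 2
  11^3 mod 17 = (2 * 11) mod 17 = 5
  11^4 mod 17 = (5 * 11) mod 17 = 4
  11^5 mod 17 = (4 * 11) mod 17 = 10
Step 2: Result = 10.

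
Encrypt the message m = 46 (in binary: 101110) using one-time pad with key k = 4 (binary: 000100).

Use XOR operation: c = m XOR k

Step 1: Write out the XOR operation bit by bit:
  Message: 101110
  Key:     000100
  XOR:     101010
Step 2: Convert to decimal: 101010 = 42.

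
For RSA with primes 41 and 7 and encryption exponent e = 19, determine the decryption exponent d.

Step 1: n = 41 * 7 = 287.
Step 2: phi(n) = 40 * 6 = 240.
Step 3: Find d such that 19 * d = 1 (mod 240).
Step 4: d = 19^(-1) mod 240 = 139.
Verification: 19 * 139 = 2641 = 11 * 240 + 1.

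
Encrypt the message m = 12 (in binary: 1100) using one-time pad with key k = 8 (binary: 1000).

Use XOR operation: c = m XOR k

Step 1: Write out the XOR operation bit by bit:
  Message: 1100
  Key:     1000
  XOR:     0100
Step 2: Convert to decimal: 0100 = 4.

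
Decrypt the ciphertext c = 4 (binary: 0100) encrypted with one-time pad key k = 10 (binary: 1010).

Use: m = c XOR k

Step 1: XOR ciphertext with key:
  Ciphertext: 0100
  Key:        1010
  XOR:        1110
Step 2: Plaintext = 1110 = 14 in decimal.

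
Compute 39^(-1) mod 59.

Step 1: We need x such that 39 * x = 1 (mod 59).
Step 2: Using the extended Euclidean algorithm or trial:
  39 * 56 = 2184 = 37 * 59 + 1.
Step 3: Since 2184 mod 59 = 1, the inverse is x = 56.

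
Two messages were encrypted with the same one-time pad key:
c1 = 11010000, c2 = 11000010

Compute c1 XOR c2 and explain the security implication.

Step 1: c1 XOR c2 = (m1 XOR k) XOR (m2 XOR k).
Step 2: By XOR associativity/commutativity: = m1 XOR m2 XOR k XOR k = m1 XOR m2.
Step 3: 11010000 XOR 11000010 = 00010010 = 18.
Step 4: The key cancels out! An attacker learns m1 XOR m2 = 18, revealing the relationship between plaintexts.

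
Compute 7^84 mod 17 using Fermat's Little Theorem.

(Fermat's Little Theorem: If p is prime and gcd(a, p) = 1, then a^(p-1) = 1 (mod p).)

Step 1: Since 17 is prime, by Fermat's Little Theorem: 7^16 = 1 (mod 17).
Step 2: Reduce exponent: 84 mod 16 = 4.
Step 3: So 7^84 = 7^4 (mod 17).
Step 4: 7^4 mod 17 = 4.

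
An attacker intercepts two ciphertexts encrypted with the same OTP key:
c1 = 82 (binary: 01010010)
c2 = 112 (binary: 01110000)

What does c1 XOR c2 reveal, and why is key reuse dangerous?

Step 1: c1 XOR c2 = (m1 XOR k) XOR (m2 XOR k).
Step 2: By XOR associativity/commutativity: = m1 XOR m2 XOR k XOR k = m1 XOR m2.
Step 3: 01010010 XOR 01110000 = 00100010 = 34.
Step 4: The key cancels out! An attacker learns m1 XOR m2 = 34, revealing the relationship between plaintexts.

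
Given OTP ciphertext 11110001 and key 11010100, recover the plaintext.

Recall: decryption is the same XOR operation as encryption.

Step 1: XOR ciphertext with key:
  Ciphertext: 11110001
  Key:        11010100
  XOR:        00100101
Step 2: Plaintext = 00100101 = 37 in decimal.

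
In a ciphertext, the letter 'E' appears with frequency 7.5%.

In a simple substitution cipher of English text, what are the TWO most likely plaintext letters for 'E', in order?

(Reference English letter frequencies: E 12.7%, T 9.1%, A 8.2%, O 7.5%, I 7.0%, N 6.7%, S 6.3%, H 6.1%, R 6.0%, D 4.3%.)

Step 1: Observed frequency of 'E' is 7.5%.
Step 2: Compute distances to each reference frequency and sort:
  O (7.5%): difference = 0.0% <-- BEST
  I (7.0%): difference = 0.5% <-- RUNNER-UP
  A (8.2%): difference = 0.7%
  N (6.7%): difference = 0.8%
  S (6.3%): difference = 1.2%
Step 3: Most likely is 'O' (7.5%, diff 0.0%); second most likely is 'I' (7.0%, diff 0.5%).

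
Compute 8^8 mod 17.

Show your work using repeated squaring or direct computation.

Step 1: Compute 8^8 mod 17 step by step, reducing modulo 17 at each step.
  8^1 mod 17 = 8
  8^2 mod 17 = (8 * 8) mod 17 = 13
  8^3 mod 17 = (13 * 8) mod 17 = 2
  8^4 mod 17 = (2 * 8) mod 17 = 16
  8^5 mod 17 = (16 * 8) mod 17 = 9
  8^6 mod 17 = (9 * 8) mod 17 = 4
  8^7 mod 17 = (4 * 8) mod 17 = 15
  8^8 mod 17 = (15 * 8) mod 17 = 1
Step 2: Result = 1.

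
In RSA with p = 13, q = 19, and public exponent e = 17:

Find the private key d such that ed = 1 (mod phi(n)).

Step 1: n = 13 * 19 = 247.
Step 2: phi(n) = 12 * 18 = 216.
Step 3: Find d such that 17 * d = 1 (mod 216).
Step 4: d = 17^(-1) mod 216 = 89.
Verification: 17 * 89 = 1513 = 7 * 216 + 1.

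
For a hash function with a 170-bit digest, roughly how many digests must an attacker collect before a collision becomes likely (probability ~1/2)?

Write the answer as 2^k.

Step 1: The birthday paradox gives collision probability ~50% after sqrt(2^n) = 2^(n/2) hashes.
Step 2: For 170-bit output: 2^(170/2) = 2^85.
Step 3: Approximately 2^85 hash computations needed.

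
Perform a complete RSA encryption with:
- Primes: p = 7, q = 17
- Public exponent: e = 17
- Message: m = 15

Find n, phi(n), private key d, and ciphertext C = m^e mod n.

Step 1: n = 7 * 17 = 119.
Step 2: phi(n) = (7-1)(17-1) = 6 * 16 = 96.
Step 3: Find d = 17^(-1) mod 96 = 17.
  Verify: 17 * 17 = 289 = 1 (mod 96).
Step 4: C = 15^17 mod 119 = 15.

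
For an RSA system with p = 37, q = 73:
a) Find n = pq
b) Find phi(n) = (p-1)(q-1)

Step 1: n = p * q = 37 * 73 = 2701.
Step 2: phi(n) = (p-1)(q-1) = 36 * 72 = 2592.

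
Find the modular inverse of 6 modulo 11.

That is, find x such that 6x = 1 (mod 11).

Step 1: We need x such that 6 * x = 1 (mod 11).
Step 2: Using the extended Euclidean algorithm or trial:
  6 * 2 = 12 = 1 * 11 + 1.
Step 3: Since 12 mod 11 = 1, the inverse is x = 2.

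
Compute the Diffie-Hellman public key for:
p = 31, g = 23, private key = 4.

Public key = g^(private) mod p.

Step 1: A = g^a mod p = 23^4 mod 31.
  23^1 mod 31 = 23
  23^2 mod 31 = (23 * 23) mod 31 = 2
  23^3 mod 31 = (2 * 23) mod 31 = 15
  23^4 mod 31 = (15 * 23) mod 31 = 4
Result: A = 4.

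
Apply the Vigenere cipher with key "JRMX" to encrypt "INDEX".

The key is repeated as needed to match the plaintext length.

Step 1: Repeat key to match plaintext length:
  Plaintext: INDEX
  Key:       JRMXJ
Step 2: Encrypt each letter:
  I(8) + J(9) = (8+9) mod 26 = 17 = R
  N(13) + R(17) = (13+17) mod 26 = 4 = E
  D(3) + M(12) = (3+12) mod 26 = 15 = P
  E(4) + X(23) = (4+23) mod 26 = 1 = B
  X(23) + J(9) = (23+9) mod 26 = 6 = G
Ciphertext: REPBG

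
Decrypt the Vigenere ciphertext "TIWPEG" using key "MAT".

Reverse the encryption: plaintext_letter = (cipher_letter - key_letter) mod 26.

Step 1: Extend key: MATMAT
Step 2: Decrypt each letter (c - k) mod 26:
  T(19) - M(12) = (19-12) mod 26 = 7 = H
  I(8) - A(0) = (8-0) mod 26 = 8 = I
  W(22) - T(19) = (22-19) mod 26 = 3 = D
  P(15) - M(12) = (15-12) mod 26 = 3 = D
  E(4) - A(0) = (4-0) mod 26 = 4 = E
  G(6) - T(19) = (6-19) mod 26 = 13 = N
Plaintext: HIDDEN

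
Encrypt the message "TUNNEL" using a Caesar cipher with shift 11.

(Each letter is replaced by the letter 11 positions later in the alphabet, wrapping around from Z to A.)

Step 1: For each letter, shift forward by 11 positions (mod 26).
  T (position 19) -> position (19+11) mod 26 = 4 -> E
  U (position 20) -> position (20+11) mod 26 = 5 -> F
  N (position 13) -> position (13+11) mod 26 = 24 -> Y
  N (position 13) -> position (13+11) mod 26 = 24 -> Y
  E (position 4) -> position (4+11) mod 26 = 15 -> P
  L (position 11) -> position (11+11) mod 26 = 22 -> W
Result: EFYYPW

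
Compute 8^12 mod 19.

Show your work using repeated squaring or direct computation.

Step 1: Compute 8^12 mod 19 step by step, reducing modulo 19 at each step.
  8^1 mod 19 = 8
  8^2 mod 19 = (8 * 8) mod 19 = 7
  8^3 mod 19 = (7 * 8) mod 19 = 18
  8^4 mod 19 = (18 * 8) mod 19 = 11
  8^5 mod 19 = (11 * 8) mod 19 = 12
  8^6 mod 19 = (12 * 8) mod 19 = 1
  8^7 mod 19 = (1 * 8) mod 19 = 8
  8^8 mod 19 = (8 * 8) mod 19 = 7
  8^9 mod 19 = (7 * 8) mod 19 = 18
  8^10 mod 19 = (18 * 8) mod 19 = 11
  8^11 mod 19 = (11 * 8) mod 19 = 12
  8^12 mod 19 = (12 * 8) mod 19 = 1
Step 2: Result = 1.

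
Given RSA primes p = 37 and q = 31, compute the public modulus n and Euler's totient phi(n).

Step 1: n = p * q = 37 * 31 = 1147.
Step 2: phi(n) = (p-1)(q-1) = 36 * 30 = 1080.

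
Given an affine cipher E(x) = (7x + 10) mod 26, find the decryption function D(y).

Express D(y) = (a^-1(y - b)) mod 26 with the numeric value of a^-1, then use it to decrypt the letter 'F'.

Step 1: Find a^-1, the modular inverse of 7 mod 26.
Step 2: We need 7 * a^-1 = 1 (mod 26).
Step 3: 7 * 15 = 105 = 4 * 26 + 1, so a^-1 = 15.
Step 4: D(y) = 15(y - 10) mod 26.
Step 5: Apply to 'F' (y = 5): D(5) = 15 * (5 - 10) mod 26 = 15 * -5 mod 26 = 3 -> 'D'.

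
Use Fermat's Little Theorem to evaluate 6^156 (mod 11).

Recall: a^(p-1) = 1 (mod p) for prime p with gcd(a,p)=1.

Step 1: Since 11 is prime, by Fermat's Little Theorem: 6^10 = 1 (mod 11).
Step 2: Reduce exponent: 156 mod 10 = 6.
Step 3: So 6^156 = 6^6 (mod 11).
Step 4: 6^6 mod 11 = 5.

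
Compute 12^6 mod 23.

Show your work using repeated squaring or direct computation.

Step 1: Compute 12^6 mod 23 step by step, reducing modulo 23 at each step.
  12^1 mod 23 = 12
  12^2 mod 23 = (12 * 12) mod 23 = 6
  12^3 mod 23 = (6 * 12) mod 23 = 3
  12^4 mod 23 = (3 * 12) mod 23 = 13
  12^5 mod 23 = (13 * 12) mod 23 = 18
  12^6 mod 23 = (18 * 12) mod 23 = 9
Step 2: Result = 9.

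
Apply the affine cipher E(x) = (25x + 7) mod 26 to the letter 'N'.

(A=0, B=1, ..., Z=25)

Step 1: Convert 'N' to number: x = 13.
Step 2: E(13) = (25 * 13 + 7) mod 26 = 332 mod 26 = 20.
Step 3: Convert 20 back to letter: U.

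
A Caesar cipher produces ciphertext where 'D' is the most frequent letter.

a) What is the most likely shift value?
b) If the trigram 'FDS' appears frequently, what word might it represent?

Step 1: In English, 'E' is the most frequent letter (12.7%).
Step 2: The most frequent ciphertext letter is 'D' (position 3).
Step 3: Shift = (3 - 4) mod 26 = 25.
Step 4: Decrypt 'FDS' by shifting back 25:
  F -> G
  D -> E
  S -> T
Step 5: 'FDS' decrypts to 'GET'.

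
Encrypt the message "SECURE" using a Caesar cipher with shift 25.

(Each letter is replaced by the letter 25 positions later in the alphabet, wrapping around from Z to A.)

Step 1: For each letter, shift forward by 25 positions (mod 26).
  S (position 18) -> position (18+25) mod 26 = 17 -> R
  E (position 4) -> position (4+25) mod 26 = 3 -> D
  C (position 2) -> position (2+25) mod 26 = 1 -> B
  U (position 20) -> position (20+25) mod 26 = 19 -> T
  R (position 17) -> position (17+25) mod 26 = 16 -> Q
  E (position 4) -> position (4+25) mod 26 = 3 -> D
Result: RDBTQD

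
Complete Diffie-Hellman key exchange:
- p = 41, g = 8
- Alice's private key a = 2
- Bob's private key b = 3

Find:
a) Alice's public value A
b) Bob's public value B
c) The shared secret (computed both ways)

Step 1: A = g^a mod p = 8^2 mod 41 = 23.
Step 2: B = g^b mod p = 8^3 mod 41 = 20.
Step 3: Alice computes s = B^a mod p = 20^2 mod 41 = 31.
Step 4: Bob computes s = A^b mod p = 23^3 mod 41 = 31.
Both sides agree: shared secret = 31.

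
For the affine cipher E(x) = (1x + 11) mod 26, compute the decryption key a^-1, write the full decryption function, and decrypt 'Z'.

Step 1: Find a^-1, the modular inverse of 1 mod 26.
Step 2: We need 1 * a^-1 = 1 (mod 26).
Step 3: 1 * 1 = 1 = 0 * 26 + 1, so a^-1 = 1.
Step 4: D(y) = 1(y - 11) mod 26.
Step 5: Apply to 'Z' (y = 25): D(25) = 1 * (25 - 11) mod 26 = 1 * 14 mod 26 = 14 -> 'O'.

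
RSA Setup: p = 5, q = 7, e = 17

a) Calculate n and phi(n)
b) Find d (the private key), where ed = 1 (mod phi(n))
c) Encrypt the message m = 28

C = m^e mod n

Step 1: n = 5 * 7 = 35.
Step 2: phi(n) = (5-1)(7-1) = 4 * 6 = 24.
Step 3: Find d = 17^(-1) mod 24 = 17.
  Verify: 17 * 17 = 289 = 1 (mod 24).
Step 4: C = 28^17 mod 35 = 28.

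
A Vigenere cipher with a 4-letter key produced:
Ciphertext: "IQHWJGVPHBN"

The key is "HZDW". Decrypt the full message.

Step 1: Key 'HZDW' has length 4. Extended key: HZDWHZDWHZD
Step 2: Decrypt each position:
  I(8) - H(7) = 1 = B
  Q(16) - Z(25) = 17 = R
  H(7) - D(3) = 4 = E
  W(22) - W(22) = 0 = A
  J(9) - H(7) = 2 = C
  G(6) - Z(25) = 7 = H
  V(21) - D(3) = 18 = S
  P(15) - W(22) = 19 = T
  H(7) - H(7) = 0 = A
  B(1) - Z(25) = 2 = C
  N(13) - D(3) = 10 = K
Plaintext: BREACHSTACK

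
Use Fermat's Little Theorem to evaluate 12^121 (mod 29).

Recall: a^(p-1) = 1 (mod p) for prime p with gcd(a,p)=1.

Step 1: Since 29 is prime, by Fermat's Little Theorem: 12^28 = 1 (mod 29).
Step 2: Reduce exponent: 121 mod 28 = 9.
Step 3: So 12^121 = 12^9 (mod 29).
Step 4: 12^9 mod 29 = 12.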